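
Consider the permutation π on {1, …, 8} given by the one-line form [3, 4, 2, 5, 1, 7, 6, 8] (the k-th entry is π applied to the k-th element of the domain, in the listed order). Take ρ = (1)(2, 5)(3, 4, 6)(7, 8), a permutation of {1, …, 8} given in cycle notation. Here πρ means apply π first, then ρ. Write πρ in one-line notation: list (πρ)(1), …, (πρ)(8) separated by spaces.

4 6 5 2 1 8 3 7

(πρ)(x) = ρ(π(x)). Computing each image: ρ(π(1)) = ρ(3) = 4, ρ(π(2)) = ρ(4) = 6, ρ(π(3)) = ρ(2) = 5, ρ(π(4)) = ρ(5) = 2, ρ(π(5)) = ρ(1) = 1, ρ(π(6)) = ρ(7) = 8, ρ(π(7)) = ρ(6) = 3, ρ(π(8)) = ρ(8) = 7.
Hence πρ = [4 6 5 2 1 8 3 7].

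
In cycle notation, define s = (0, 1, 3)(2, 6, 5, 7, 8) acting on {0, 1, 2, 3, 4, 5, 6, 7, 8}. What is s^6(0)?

0 lies in the 3-cycle (0, 1, 3).
On a 3-cycle, s^3 is the identity, so s^6 = s^0 there (6 ≡ 0 mod 3).
So s^6(0) = 0.

0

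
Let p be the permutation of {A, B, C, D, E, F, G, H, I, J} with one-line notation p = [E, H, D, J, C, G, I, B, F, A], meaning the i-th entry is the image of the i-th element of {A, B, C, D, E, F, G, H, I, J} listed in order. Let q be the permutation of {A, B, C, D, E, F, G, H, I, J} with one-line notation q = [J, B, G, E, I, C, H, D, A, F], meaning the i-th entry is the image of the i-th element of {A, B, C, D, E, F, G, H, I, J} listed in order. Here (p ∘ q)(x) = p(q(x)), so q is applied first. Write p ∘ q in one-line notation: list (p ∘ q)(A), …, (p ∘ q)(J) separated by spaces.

(p ∘ q)(x) = p(q(x)). Computing each image: p(q(A)) = p(J) = A, p(q(B)) = p(B) = H, p(q(C)) = p(G) = I, p(q(D)) = p(E) = C, p(q(E)) = p(I) = F, p(q(F)) = p(C) = D, p(q(G)) = p(H) = B, p(q(H)) = p(D) = J, p(q(I)) = p(A) = E, p(q(J)) = p(F) = G.
Hence p ∘ q = [A H I C F D B J E G].

A H I C F D B J E G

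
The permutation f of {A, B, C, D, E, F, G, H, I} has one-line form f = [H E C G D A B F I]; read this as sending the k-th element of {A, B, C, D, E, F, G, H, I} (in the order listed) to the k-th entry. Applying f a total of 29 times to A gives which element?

F

Tracing A → H → … returns to A after 3 steps, so A lies in a 3-cycle (A, H, F).
Since the cycle has length 3, f^29 acts on it the same as f^2 (29 mod 3 = 2).
Stepping 2 places around the cycle: A → H → F.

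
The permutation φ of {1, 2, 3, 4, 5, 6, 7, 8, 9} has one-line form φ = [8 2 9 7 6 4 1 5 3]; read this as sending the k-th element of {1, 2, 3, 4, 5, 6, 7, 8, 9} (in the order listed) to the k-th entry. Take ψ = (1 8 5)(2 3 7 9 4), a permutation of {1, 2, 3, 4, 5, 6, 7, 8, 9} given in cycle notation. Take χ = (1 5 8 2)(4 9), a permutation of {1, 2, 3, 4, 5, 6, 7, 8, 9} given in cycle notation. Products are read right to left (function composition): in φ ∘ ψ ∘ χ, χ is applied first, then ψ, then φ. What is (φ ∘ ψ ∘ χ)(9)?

Apply the permutations in order: χ(9) = 4, then ψ(4) = 2, then φ(2) = 2. So (φ ∘ ψ ∘ χ)(9) = 2.

2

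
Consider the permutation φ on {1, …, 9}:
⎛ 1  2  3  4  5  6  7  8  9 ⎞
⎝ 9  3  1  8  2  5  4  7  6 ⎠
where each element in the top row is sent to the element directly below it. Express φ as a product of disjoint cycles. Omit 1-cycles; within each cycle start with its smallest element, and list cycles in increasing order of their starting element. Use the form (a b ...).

Iterating φ from 1 gives 1 → 9 → 6 → 5 → 2 → 3 → 1; that is the 6-cycle (1 9 6 5 2 3).
Continuing from each remaining unvisited element yields (1 9 6 5 2 3)(4 8 7).

(1 9 6 5 2 3)(4 8 7)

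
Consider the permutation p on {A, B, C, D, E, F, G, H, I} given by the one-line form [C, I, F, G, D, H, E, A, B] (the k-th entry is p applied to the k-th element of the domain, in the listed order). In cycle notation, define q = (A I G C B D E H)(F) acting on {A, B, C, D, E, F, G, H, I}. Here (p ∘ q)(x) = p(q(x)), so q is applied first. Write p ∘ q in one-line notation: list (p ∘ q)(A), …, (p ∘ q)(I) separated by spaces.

Chase each element through q then p: A → I → B; B → D → G; C → B → I; D → E → D; E → H → A; F → F → H; G → C → F; H → A → C; I → G → E.
Collecting the images, p ∘ q = [B G I D A H F C E].

B G I D A H F C E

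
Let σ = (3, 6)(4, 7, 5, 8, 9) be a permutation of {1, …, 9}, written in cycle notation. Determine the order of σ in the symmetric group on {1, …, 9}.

10

The disjoint cycles have lengths 5, 2, 1, 1.
Since disjoint cycles commute, ord(σ) = lcm(5, 2) = 10.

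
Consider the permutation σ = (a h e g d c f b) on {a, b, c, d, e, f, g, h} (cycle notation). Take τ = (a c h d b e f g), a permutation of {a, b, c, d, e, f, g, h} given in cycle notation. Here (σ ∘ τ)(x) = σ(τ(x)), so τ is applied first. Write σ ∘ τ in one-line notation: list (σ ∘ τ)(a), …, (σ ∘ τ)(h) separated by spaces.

Chase each element through τ then σ: a → c → f; b → e → g; c → h → e; d → b → a; e → f → b; f → g → d; g → a → h; h → d → c.
So σ ∘ τ in one-line form is f g e a b d h c.

f g e a b d h c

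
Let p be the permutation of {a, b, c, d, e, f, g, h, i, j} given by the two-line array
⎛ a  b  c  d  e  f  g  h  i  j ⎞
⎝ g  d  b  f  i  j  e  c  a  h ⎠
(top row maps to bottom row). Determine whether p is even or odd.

even

In disjoint-cycle form the cycle lengths are 6, 4.
A cycle is odd iff its length is even; p has 2 even-length cycles, so sgn(p) = (−1)^2 and p is even.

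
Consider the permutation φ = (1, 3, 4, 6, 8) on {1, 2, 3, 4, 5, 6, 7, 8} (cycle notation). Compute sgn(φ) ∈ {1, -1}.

1

The cycle lengths are 5, 1, 1, 1.
A cycle of length ℓ contributes ℓ−1 transpositions, so φ is a product of 4 transpositions — even.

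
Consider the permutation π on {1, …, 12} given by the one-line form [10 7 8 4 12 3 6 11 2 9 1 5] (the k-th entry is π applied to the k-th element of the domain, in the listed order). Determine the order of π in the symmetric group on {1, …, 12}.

18

Writing π as disjoint cycles, the cycle lengths are 9, 2, 1.
The order of π is the least common multiple of its cycle lengths: lcm(9, 2) = 18.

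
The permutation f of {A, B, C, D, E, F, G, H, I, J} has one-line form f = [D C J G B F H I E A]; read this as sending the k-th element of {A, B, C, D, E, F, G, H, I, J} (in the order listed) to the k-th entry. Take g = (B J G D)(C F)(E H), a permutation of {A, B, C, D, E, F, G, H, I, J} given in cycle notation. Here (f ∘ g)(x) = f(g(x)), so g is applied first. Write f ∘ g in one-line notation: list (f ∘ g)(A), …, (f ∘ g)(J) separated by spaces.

(f ∘ g)(x) = f(g(x)). Computing each image: f(g(A)) = f(A) = D, f(g(B)) = f(J) = A, f(g(C)) = f(F) = F, f(g(D)) = f(B) = C, f(g(E)) = f(H) = I, f(g(F)) = f(C) = J, f(g(G)) = f(D) = G, f(g(H)) = f(E) = B, f(g(I)) = f(I) = E, f(g(J)) = f(G) = H.
Hence f ∘ g = [D A F C I J G B E H].

D A F C I J G B E H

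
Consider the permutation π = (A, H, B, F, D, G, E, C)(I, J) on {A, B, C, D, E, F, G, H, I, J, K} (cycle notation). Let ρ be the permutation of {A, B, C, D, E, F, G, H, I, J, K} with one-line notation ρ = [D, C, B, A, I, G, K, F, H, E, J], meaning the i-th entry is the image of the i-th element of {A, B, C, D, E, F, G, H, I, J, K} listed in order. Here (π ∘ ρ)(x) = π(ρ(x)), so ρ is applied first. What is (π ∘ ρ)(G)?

First apply ρ: ρ(G) = K, then π(K) = K. Thus (π ∘ ρ)(G) = K.

K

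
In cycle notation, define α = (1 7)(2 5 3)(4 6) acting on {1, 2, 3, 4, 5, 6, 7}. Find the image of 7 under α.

7 appears in (1 7); the next entry (wrapping around) is 1.

1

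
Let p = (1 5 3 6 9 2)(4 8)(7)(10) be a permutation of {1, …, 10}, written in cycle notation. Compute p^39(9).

9 lies in the 6-cycle (1 5 3 6 9 2).
Powers repeat with period 6 on this cycle, and 39 mod 6 = 3, so p^39(9) = p^3(9).
Stepping 3 places around the cycle: 9 → 2 → 1 → 5.

5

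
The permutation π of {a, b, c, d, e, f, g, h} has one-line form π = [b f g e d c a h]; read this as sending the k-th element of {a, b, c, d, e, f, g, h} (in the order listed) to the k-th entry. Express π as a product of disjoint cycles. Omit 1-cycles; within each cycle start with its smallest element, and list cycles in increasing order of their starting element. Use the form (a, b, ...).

Iterating π from a gives a → b → f → c → g → a; that is the 5-cycle (a, b, f, c, g).
Continuing from each remaining unvisited element yields (a, b, f, c, g)(d, e).

(a, b, f, c, g)(d, e)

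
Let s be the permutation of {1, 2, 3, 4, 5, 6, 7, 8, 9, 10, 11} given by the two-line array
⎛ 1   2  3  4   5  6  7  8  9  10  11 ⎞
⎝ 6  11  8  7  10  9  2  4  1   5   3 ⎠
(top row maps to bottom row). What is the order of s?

Writing s as disjoint cycles, the cycle lengths are 6, 3, 2.
Since disjoint cycles commute, ord(s) = lcm(6, 3, 2) = 6.

6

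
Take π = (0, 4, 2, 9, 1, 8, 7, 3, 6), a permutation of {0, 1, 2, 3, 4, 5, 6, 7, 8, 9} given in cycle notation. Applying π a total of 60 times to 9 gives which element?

0

9 lies in the 9-cycle (0, 4, 2, 9, 1, 8, 7, 3, 6).
On a 9-cycle, π^9 is the identity, so π^60 = π^6 there (60 ≡ 6 mod 9).
Stepping 6 places around the cycle: 9 → 1 → 8 → 7 → 3 → 6 → 0.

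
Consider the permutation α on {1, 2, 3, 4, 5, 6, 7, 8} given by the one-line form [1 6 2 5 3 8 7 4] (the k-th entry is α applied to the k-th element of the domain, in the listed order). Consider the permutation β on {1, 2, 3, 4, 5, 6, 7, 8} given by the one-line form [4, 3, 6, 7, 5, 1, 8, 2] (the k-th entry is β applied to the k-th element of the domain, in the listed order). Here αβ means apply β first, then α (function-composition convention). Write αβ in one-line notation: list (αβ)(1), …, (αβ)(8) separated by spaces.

(αβ)(x) = α(β(x)). Computing each image: α(β(1)) = α(4) = 5, α(β(2)) = α(3) = 2, α(β(3)) = α(6) = 8, α(β(4)) = α(7) = 7, α(β(5)) = α(5) = 3, α(β(6)) = α(1) = 1, α(β(7)) = α(8) = 4, α(β(8)) = α(2) = 6.
Hence αβ = [5 2 8 7 3 1 4 6].

5 2 8 7 3 1 4 6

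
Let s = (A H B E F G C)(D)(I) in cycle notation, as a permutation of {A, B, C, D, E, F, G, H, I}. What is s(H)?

In the cycle (A H B E F G C), H is followed by B, so s(H) = B.

B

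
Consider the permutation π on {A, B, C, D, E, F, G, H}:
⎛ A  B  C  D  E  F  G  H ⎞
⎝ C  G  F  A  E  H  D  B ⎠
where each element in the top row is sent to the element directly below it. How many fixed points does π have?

1

The fixed points (elements with π(x) = x) are {E}, so there is 1.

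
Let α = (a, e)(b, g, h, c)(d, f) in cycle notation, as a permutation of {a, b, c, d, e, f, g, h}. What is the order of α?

The cycle type of α is (4, 2, 2).
The order of α is the least common multiple of its cycle lengths: lcm(4, 2, 2) = 4.

4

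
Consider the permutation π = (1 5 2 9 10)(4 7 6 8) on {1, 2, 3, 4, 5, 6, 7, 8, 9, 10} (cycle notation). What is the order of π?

The cycle type of π is (5, 4, 1).
The order is lcm(5, 4) = 20.

20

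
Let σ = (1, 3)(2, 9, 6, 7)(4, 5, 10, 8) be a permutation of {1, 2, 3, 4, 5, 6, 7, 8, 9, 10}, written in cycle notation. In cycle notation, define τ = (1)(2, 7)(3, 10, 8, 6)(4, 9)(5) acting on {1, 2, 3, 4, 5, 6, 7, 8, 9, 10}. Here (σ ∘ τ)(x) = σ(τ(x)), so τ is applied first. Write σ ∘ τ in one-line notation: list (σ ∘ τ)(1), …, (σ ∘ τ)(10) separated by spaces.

Chase each element through τ then σ: 1 → 1 → 3; 2 → 7 → 2; 3 → 10 → 8; 4 → 9 → 6; 5 → 5 → 10; 6 → 3 → 1; 7 → 2 → 9; 8 → 6 → 7; 9 → 4 → 5; 10 → 8 → 4.
Collecting the images, σ ∘ τ = [3 2 8 6 10 1 9 7 5 4].

3 2 8 6 10 1 9 7 5 4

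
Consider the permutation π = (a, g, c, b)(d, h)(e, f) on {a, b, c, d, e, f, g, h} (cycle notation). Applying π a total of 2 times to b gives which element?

g

b lies in the 4-cycle (a, g, c, b).
Stepping 2 places around the cycle: b → a → g.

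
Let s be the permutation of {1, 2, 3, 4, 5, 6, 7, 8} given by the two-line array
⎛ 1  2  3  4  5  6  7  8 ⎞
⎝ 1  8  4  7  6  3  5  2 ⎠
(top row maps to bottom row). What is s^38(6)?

7

Tracing 6 → 3 → … returns to 6 after 5 steps, so 6 lies in a 5-cycle (3 4 7 5 6).
On a 5-cycle, s^5 is the identity, so s^38 = s^3 there (38 ≡ 3 mod 5).
Stepping 3 places around the cycle: 6 → 3 → 4 → 7.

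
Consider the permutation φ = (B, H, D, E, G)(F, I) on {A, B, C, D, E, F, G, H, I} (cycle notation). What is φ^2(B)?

D

B lies in the 5-cycle (B, H, D, E, G).
Stepping 2 places around the cycle: B → H → D.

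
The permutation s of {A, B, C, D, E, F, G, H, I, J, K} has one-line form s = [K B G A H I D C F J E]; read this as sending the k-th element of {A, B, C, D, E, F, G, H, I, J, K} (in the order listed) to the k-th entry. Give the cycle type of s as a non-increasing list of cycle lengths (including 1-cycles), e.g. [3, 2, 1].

[7, 2, 1, 1]

The disjoint cycles are (A, K, E, H, C, G, D)(B)(F, I)(J), with lengths 7, 2, 1, 1 in non-increasing order.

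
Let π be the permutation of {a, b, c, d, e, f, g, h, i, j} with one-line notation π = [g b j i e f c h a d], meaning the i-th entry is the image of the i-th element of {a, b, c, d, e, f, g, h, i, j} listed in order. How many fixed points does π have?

The fixed points (elements with π(x) = x) are {b, e, f, h}, so there are 4.

4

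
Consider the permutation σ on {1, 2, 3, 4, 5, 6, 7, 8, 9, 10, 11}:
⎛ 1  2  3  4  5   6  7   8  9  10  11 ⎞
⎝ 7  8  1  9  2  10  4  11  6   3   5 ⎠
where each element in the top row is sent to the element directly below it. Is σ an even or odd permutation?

odd

In disjoint-cycle form the cycle lengths are 7, 4.
A cycle is odd iff its length is even; σ has 1 even-length cycle, so sgn(σ) = (−1)^1 and σ is odd.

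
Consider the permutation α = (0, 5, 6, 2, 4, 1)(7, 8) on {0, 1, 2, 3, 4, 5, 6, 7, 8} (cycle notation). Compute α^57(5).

4

5 lies in the 6-cycle (0, 5, 6, 2, 4, 1).
On a 6-cycle, α^6 is the identity, so α^57 = α^3 there (57 ≡ 3 mod 6).
Stepping 3 places around the cycle: 5 → 6 → 2 → 4.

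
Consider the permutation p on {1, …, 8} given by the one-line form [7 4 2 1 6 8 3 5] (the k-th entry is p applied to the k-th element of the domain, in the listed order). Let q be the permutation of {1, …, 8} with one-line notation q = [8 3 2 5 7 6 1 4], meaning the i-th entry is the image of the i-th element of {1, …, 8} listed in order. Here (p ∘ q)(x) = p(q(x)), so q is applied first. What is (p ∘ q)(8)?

First apply q: q(8) = 4, then p(4) = 1. Thus (p ∘ q)(8) = 1.

1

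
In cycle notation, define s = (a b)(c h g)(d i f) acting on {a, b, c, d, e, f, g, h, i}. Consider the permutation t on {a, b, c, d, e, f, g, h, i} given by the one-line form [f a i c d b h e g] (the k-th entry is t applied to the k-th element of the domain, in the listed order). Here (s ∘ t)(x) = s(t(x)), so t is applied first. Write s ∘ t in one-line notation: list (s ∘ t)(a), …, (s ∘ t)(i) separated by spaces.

d b f h i a g e c

For each element, apply t then s: a → f → d; b → a → b; c → i → f; d → c → h; e → d → i; f → b → a; g → h → g; h → e → e; i → g → c.
So s ∘ t in one-line form is d b f h i a g e c.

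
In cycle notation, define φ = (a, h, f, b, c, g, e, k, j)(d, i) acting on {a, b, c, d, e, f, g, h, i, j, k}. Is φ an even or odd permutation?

The cycle lengths are 9, 2.
A cycle of length ℓ contributes ℓ−1 transpositions, so φ is a product of 8 + 1 = 9 transpositions — odd.

odd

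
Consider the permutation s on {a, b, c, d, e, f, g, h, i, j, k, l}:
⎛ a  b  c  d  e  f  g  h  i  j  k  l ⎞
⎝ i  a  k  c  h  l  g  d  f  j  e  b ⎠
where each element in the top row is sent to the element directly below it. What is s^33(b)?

Tracing b → a → … returns to b after 5 steps, so b lies in a 5-cycle (a i f l b).
Since the cycle has length 5, s^33 acts on it the same as s^3 (33 mod 5 = 3).
Stepping 3 places around the cycle: b → a → i → f.

f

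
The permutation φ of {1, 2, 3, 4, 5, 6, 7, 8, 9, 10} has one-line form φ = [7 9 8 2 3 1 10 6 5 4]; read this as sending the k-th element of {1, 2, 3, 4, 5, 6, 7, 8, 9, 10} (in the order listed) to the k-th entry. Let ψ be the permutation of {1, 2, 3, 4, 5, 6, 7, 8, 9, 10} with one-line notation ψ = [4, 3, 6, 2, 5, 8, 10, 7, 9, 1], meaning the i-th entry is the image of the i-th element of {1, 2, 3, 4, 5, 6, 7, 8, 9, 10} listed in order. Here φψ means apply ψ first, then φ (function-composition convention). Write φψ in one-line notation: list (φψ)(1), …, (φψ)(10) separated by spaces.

Chase each element through ψ then φ: 1 → 4 → 2; 2 → 3 → 8; 3 → 6 → 1; 4 → 2 → 9; 5 → 5 → 3; 6 → 8 → 6; 7 → 10 → 4; 8 → 7 → 10; 9 → 9 → 5; 10 → 1 → 7.
Collecting the images, φψ = [2 8 1 9 3 6 4 10 5 7].

2 8 1 9 3 6 4 10 5 7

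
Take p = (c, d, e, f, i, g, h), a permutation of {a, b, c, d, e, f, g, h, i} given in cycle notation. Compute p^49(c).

c

c lies in the 7-cycle (c, d, e, f, i, g, h).
Since the cycle has length 7, p^49 acts on it the same as p^0 (49 mod 7 = 0).
So p^49(c) = c.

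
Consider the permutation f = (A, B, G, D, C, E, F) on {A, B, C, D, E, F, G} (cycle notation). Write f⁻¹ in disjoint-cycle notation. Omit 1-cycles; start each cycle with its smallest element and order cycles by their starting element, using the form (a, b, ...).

(A, F, E, C, D, G, B)

If f sends a → b within a cycle, f⁻¹ sends b → a; equivalently, reverse each cycle.
After reversing and putting each cycle's least element first, f⁻¹ = (A, F, E, C, D, G, B).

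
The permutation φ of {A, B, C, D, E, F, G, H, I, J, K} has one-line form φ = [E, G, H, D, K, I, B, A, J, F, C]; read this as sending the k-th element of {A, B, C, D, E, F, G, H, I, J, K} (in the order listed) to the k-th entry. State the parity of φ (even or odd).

odd

In disjoint-cycle form the cycle lengths are 5, 3, 2, 1.
A cycle is odd iff its length is even; φ has 1 even-length cycle, so sgn(φ) = (−1)^1 and φ is odd.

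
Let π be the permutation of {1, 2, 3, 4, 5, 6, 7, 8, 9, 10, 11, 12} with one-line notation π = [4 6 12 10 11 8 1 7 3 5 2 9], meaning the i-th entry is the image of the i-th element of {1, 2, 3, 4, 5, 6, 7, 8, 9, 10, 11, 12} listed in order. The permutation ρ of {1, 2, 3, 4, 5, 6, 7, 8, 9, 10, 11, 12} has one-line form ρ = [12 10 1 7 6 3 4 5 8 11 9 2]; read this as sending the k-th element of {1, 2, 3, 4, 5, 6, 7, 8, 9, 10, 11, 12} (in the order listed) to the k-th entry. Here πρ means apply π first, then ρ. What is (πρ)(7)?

12

π(7) = 1, then ρ(1) = 12; composing gives (πρ)(7) = 12.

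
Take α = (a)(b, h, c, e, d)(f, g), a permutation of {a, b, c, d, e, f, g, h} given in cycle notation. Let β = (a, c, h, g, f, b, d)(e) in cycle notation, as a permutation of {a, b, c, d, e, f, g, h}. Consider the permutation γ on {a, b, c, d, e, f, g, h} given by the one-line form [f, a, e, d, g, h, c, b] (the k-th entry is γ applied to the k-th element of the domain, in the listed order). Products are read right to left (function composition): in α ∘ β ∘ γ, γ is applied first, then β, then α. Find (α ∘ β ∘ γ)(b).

(α ∘ β ∘ γ)(b) = α(β(γ(b))). γ(b) = a, then β(a) = c, then α(c) = e, so the result is e.

e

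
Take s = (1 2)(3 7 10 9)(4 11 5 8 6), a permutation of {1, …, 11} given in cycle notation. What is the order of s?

The cycle type of s is (5, 4, 2).
Since disjoint cycles commute, ord(s) = lcm(5, 4, 2) = 20.

20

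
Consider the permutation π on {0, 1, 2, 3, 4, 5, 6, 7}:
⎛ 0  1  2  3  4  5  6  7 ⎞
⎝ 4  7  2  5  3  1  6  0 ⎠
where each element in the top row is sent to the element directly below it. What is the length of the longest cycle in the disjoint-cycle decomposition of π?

Decomposing into disjoint cycles gives (0 4 3 5 1 7); the longest has length 6.

6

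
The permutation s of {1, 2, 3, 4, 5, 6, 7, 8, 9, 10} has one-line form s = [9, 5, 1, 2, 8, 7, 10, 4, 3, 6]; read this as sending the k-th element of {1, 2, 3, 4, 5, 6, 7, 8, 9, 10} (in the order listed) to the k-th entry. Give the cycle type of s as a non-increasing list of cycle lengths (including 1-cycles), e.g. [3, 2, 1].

The disjoint cycles are (1, 9, 3)(2, 5, 8, 4)(6, 7, 10), with lengths 4, 3, 3 in non-increasing order.

[4, 3, 3]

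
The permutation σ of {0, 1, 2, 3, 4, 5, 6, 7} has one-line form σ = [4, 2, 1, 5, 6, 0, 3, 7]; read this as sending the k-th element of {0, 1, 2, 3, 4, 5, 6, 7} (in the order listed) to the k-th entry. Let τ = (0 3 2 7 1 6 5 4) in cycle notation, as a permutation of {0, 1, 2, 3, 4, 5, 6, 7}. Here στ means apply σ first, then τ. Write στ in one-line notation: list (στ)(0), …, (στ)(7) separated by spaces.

0 7 6 4 5 3 2 1

(στ)(x) = τ(σ(x)). Computing each image: τ(σ(0)) = τ(4) = 0, τ(σ(1)) = τ(2) = 7, τ(σ(2)) = τ(1) = 6, τ(σ(3)) = τ(5) = 4, τ(σ(4)) = τ(6) = 5, τ(σ(5)) = τ(0) = 3, τ(σ(6)) = τ(3) = 2, τ(σ(7)) = τ(7) = 1.
Hence στ = [0 7 6 4 5 3 2 1].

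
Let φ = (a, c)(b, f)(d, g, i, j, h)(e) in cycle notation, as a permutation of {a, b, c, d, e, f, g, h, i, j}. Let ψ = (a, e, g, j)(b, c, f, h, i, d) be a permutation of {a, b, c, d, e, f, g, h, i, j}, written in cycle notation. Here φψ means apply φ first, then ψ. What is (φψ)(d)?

φ(d) = g, then ψ(g) = j; composing gives (φψ)(d) = j.

j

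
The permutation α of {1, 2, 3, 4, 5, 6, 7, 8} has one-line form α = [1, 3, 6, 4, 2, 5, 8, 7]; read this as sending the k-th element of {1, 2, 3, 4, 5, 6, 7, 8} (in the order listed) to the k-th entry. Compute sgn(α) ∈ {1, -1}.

1

In disjoint-cycle form the cycle lengths are 4, 2, 1, 1.
A cycle of length ℓ contributes ℓ−1 transpositions, so α is a product of 3 + 1 = 4 transpositions — even.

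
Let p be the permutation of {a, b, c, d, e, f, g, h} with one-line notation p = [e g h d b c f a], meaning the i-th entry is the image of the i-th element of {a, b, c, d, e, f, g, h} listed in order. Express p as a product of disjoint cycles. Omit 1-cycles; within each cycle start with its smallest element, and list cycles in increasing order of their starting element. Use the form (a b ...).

(a e b g f c h)

Start at a and follow images: a → e → b → g → f → c → h → a, giving the cycle (a e b g f c h).
Repeating from the next unused element and collecting all non-trivial cycles gives (a e b g f c h).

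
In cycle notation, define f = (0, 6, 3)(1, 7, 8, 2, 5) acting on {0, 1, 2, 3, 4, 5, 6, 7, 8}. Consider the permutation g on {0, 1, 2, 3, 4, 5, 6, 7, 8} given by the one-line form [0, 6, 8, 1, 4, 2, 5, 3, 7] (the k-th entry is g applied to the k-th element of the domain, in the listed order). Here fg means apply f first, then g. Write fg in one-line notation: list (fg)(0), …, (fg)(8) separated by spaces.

(fg)(x) = g(f(x)). Computing each image: g(f(0)) = g(6) = 5, g(f(1)) = g(7) = 3, g(f(2)) = g(5) = 2, g(f(3)) = g(0) = 0, g(f(4)) = g(4) = 4, g(f(5)) = g(1) = 6, g(f(6)) = g(3) = 1, g(f(7)) = g(8) = 7, g(f(8)) = g(2) = 8.
Hence fg = [5 3 2 0 4 6 1 7 8].

5 3 2 0 4 6 1 7 8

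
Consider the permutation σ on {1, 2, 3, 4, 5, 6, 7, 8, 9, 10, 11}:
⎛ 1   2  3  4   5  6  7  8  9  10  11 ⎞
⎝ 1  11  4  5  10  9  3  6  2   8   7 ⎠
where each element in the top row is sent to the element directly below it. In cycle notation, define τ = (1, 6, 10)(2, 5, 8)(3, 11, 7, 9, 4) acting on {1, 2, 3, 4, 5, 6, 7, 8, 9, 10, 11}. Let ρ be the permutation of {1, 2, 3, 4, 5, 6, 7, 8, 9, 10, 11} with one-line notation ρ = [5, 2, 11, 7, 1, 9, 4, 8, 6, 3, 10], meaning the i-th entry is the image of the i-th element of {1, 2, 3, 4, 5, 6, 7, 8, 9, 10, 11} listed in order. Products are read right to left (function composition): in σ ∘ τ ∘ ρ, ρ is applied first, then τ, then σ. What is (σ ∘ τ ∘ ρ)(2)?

10

(σ ∘ τ ∘ ρ)(2) = σ(τ(ρ(2))). ρ(2) = 2, then τ(2) = 5, then σ(5) = 10, so the result is 10.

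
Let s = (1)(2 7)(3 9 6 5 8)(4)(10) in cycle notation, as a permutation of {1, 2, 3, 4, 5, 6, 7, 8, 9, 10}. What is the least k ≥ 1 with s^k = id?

10

The disjoint cycles have lengths 5, 2, 1, 1, 1.
Since disjoint cycles commute, ord(s) = lcm(5, 2) = 10.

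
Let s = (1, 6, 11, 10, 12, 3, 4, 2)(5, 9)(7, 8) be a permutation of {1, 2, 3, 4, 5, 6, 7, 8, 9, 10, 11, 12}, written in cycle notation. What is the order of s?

8

The disjoint cycles have lengths 8, 2, 2.
The order of s is the least common multiple of its cycle lengths: lcm(8, 2, 2) = 8.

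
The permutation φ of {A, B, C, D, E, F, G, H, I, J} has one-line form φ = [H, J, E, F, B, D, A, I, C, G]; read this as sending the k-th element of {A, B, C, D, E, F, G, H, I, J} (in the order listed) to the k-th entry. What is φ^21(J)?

Tracing J → G → … returns to J after 8 steps, so J lies in an 8-cycle (A H I C E B J G).
Powers repeat with period 8 on this cycle, and 21 mod 8 = 5, so φ^21(J) = φ^5(J).
Advancing 5 steps from J: J → G → A → H → I → C.

C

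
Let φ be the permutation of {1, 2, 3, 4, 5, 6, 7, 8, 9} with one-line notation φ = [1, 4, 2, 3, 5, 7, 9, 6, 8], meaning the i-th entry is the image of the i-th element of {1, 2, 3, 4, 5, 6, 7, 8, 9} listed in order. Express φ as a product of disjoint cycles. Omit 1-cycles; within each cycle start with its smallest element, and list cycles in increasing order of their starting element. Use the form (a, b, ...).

Start at 2 and follow images: 2 → 4 → 3 → 2, giving the cycle (2, 4, 3).
Repeating from the next unused element and collecting all non-trivial cycles gives (2, 4, 3)(6, 7, 9, 8).

(2, 4, 3)(6, 7, 9, 8)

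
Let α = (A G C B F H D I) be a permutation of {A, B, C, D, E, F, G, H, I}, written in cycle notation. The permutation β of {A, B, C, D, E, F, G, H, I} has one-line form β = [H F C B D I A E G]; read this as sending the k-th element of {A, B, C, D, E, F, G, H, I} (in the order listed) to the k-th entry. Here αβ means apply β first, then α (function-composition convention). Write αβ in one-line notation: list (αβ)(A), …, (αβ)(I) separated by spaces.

D H B F I A G E C

(αβ)(x) = α(β(x)). Computing each image: α(β(A)) = α(H) = D, α(β(B)) = α(F) = H, α(β(C)) = α(C) = B, α(β(D)) = α(B) = F, α(β(E)) = α(D) = I, α(β(F)) = α(I) = A, α(β(G)) = α(A) = G, α(β(H)) = α(E) = E, α(β(I)) = α(G) = C.
Hence αβ = [D H B F I A G E C].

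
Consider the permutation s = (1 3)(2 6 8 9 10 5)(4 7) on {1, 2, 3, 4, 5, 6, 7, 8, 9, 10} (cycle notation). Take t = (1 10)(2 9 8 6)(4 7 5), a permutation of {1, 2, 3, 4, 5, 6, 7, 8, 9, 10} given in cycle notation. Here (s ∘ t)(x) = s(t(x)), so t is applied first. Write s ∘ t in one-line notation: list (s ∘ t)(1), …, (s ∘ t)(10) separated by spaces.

5 10 1 4 7 6 2 8 9 3

(s ∘ t)(x) = s(t(x)). Computing each image: s(t(1)) = s(10) = 5, s(t(2)) = s(9) = 10, s(t(3)) = s(3) = 1, s(t(4)) = s(7) = 4, s(t(5)) = s(4) = 7, s(t(6)) = s(2) = 6, s(t(7)) = s(5) = 2, s(t(8)) = s(6) = 8, s(t(9)) = s(8) = 9, s(t(10)) = s(1) = 3.
Hence s ∘ t = [5 10 1 4 7 6 2 8 9 3].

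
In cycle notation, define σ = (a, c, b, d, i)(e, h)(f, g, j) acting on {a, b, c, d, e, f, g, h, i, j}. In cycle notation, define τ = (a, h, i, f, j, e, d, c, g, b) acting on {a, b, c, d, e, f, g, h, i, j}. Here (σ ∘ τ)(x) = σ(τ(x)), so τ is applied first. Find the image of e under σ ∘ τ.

(σ ∘ τ)(e) = σ(τ(e)). τ(e) = d, then σ(d) = i. So (σ ∘ τ)(e) = i.

i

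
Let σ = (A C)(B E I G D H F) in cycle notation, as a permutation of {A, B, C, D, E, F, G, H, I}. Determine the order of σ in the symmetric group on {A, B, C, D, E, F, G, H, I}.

14

The disjoint cycles have lengths 7, 2.
Since disjoint cycles commute, ord(σ) = lcm(7, 2) = 14.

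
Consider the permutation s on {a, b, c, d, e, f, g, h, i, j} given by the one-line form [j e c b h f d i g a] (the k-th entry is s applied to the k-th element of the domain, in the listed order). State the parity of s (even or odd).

even

In disjoint-cycle form the cycle lengths are 6, 2, 1, 1.
A cycle is odd iff its length is even; s has 2 even-length cycles, so sgn(s) = (−1)^2 and s is even.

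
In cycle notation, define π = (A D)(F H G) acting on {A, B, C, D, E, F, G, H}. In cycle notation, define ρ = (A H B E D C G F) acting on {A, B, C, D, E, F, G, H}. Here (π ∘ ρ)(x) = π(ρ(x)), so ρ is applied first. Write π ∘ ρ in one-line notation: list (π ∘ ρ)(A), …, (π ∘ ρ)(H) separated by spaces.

G E F C A D H B

(π ∘ ρ)(x) = π(ρ(x)). Computing each image: π(ρ(A)) = π(H) = G, π(ρ(B)) = π(E) = E, π(ρ(C)) = π(G) = F, π(ρ(D)) = π(C) = C, π(ρ(E)) = π(D) = A, π(ρ(F)) = π(A) = D, π(ρ(G)) = π(F) = H, π(ρ(H)) = π(B) = B.
Hence π ∘ ρ = [G E F C A D H B].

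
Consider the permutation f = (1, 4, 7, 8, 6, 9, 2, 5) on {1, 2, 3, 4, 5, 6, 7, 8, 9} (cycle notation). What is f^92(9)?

4

9 lies in the 8-cycle (1, 4, 7, 8, 6, 9, 2, 5).
Since the cycle has length 8, f^92 acts on it the same as f^4 (92 mod 8 = 4).
Advancing 4 steps from 9: 9 → 2 → 5 → 1 → 4.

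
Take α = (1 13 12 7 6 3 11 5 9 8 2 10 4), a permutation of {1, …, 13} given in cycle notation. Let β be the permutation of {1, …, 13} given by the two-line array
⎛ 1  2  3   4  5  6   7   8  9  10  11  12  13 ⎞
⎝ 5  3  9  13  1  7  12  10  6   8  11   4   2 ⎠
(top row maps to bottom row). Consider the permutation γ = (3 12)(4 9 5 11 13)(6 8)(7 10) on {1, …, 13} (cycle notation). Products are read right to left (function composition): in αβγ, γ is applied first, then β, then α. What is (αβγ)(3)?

1

(αβγ)(3) = α(β(γ(3))). γ(3) = 12, then β(12) = 4, then α(4) = 1, so the result is 1.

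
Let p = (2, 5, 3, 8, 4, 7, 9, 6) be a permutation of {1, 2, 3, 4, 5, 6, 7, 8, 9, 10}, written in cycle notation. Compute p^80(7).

7

7 lies in the 8-cycle (2, 5, 3, 8, 4, 7, 9, 6).
Powers repeat with period 8 on this cycle, and 80 mod 8 = 0, so p^80(7) = p^0(7).
So p^80(7) = 7.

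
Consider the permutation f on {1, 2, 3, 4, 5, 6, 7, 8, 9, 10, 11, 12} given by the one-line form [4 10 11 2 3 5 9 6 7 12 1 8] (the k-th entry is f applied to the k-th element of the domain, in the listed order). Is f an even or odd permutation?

even

In disjoint-cycle form the cycle lengths are 10, 2.
A cycle of length ℓ contributes ℓ−1 transpositions, so f is a product of 9 + 1 = 10 transpositions — even.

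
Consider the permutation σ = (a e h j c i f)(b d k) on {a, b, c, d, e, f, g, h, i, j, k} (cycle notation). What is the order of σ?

The disjoint cycles have lengths 7, 3, 1.
Since disjoint cycles commute, ord(σ) = lcm(7, 3) = 21.

21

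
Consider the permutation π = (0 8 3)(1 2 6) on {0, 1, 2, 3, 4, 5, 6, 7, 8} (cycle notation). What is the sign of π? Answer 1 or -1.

1

The cycle lengths are 3, 3, 1, 1, 1.
A cycle is odd iff its length is even; π has 0 even-length cycles, so sgn(π) = (−1)^0 and π is even.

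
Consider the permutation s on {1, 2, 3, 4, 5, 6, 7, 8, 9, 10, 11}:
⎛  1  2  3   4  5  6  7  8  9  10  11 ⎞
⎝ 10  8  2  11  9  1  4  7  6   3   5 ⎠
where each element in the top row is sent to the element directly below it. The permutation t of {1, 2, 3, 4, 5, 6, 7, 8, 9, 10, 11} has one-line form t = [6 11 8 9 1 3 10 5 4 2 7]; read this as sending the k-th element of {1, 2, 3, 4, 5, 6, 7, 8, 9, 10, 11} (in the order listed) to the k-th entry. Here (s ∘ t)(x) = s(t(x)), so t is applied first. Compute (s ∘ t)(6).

2

(s ∘ t)(6) = s(t(6)). t(6) = 3, then s(3) = 2. So (s ∘ t)(6) = 2.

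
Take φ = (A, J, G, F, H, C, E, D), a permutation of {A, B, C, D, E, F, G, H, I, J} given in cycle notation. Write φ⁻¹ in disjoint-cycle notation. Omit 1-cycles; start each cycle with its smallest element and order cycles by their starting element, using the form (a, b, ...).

(A, D, E, C, H, F, G, J)

The inverse reverses each cycle.
Reversing each cycle of φ and rotating so the smallest element leads gives (A, D, E, C, H, F, G, J).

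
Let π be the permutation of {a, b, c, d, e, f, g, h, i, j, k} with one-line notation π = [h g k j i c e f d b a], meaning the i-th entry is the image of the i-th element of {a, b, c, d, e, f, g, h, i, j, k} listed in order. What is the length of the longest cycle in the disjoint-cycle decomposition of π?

Decomposing into disjoint cycles gives (a h f c k)(b g e i d j); the longest has length 6.

6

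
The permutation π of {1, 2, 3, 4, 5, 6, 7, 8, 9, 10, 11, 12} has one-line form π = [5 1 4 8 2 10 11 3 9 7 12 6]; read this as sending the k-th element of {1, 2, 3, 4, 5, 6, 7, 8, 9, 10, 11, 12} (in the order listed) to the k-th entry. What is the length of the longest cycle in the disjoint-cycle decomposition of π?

Decomposing into disjoint cycles gives (1, 5, 2)(3, 4, 8)(6, 10, 7, 11, 12); the longest has length 5.

5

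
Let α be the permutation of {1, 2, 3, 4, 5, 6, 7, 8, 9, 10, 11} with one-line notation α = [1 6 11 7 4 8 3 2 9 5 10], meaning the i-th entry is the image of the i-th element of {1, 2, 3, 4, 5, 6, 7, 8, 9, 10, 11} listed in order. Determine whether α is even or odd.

odd

In disjoint-cycle form the cycle lengths are 6, 3, 1, 1.
A cycle is odd iff its length is even; α has 1 even-length cycle, so sgn(α) = (−1)^1 and α is odd.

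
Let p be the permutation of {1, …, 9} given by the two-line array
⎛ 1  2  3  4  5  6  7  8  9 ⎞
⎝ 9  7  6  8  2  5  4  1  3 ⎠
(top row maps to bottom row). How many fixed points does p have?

0

No element satisfies p(x) = x, so there are 0 fixed points.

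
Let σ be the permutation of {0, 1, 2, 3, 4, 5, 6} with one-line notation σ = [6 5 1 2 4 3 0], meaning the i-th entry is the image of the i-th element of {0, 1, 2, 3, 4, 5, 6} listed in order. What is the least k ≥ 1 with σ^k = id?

4

The disjoint-cycle form of σ has cycle lengths 4, 2, 1.
The order is lcm(4, 2) = 4.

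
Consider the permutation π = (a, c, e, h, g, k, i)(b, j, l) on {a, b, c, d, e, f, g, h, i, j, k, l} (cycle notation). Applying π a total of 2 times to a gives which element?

e

a lies in the 7-cycle (a, c, e, h, g, k, i).
Advancing 2 steps from a: a → c → e.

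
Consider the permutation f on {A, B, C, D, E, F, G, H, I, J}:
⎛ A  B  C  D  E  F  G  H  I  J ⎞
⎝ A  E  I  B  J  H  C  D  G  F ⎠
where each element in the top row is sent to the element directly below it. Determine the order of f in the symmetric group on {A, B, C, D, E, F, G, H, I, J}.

Writing f as disjoint cycles, the cycle lengths are 6, 3, 1.
Since disjoint cycles commute, ord(f) = lcm(6, 3) = 6.

6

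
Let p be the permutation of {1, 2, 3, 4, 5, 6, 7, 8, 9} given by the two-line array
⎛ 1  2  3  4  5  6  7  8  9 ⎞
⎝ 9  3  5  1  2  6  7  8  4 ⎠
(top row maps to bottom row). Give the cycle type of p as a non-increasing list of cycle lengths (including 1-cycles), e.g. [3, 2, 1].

[3, 3, 1, 1, 1]

The disjoint cycles are (1 9 4)(2 3 5)(6)(7)(8), with lengths 3, 3, 1, 1, 1 in non-increasing order.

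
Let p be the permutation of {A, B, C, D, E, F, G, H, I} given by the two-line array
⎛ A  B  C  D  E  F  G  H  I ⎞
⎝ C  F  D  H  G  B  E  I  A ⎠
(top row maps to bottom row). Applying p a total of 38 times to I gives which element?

D

Tracing I → A → … returns to I after 5 steps, so I lies in a 5-cycle (A C D H I).
On a 5-cycle, p^5 is the identity, so p^38 = p^3 there (38 ≡ 3 mod 5).
Stepping 3 places around the cycle: I → A → C → D.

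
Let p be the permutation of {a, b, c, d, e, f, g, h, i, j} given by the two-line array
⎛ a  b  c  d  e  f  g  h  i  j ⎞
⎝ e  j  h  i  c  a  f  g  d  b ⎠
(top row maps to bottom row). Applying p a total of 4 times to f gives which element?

h

Tracing f → a → … returns to f after 6 steps, so f lies in a 6-cycle (a, e, c, h, g, f).
Stepping 4 places around the cycle: f → a → e → c → h.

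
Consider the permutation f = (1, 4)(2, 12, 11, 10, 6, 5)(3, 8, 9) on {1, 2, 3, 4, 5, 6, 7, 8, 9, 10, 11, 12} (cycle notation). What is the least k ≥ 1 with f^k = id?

6

The disjoint cycles have lengths 6, 3, 2, 1.
The order is lcm(6, 3, 2) = 6.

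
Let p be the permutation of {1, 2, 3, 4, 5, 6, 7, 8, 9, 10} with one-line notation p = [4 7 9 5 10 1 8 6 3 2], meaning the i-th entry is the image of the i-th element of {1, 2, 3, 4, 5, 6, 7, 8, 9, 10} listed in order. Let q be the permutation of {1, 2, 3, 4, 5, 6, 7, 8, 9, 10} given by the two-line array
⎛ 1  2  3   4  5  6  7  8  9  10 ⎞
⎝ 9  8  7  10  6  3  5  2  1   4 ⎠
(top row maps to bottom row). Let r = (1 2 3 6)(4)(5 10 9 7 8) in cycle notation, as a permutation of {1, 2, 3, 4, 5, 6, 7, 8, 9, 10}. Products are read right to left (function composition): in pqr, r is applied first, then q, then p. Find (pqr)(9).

10

(pqr)(9) = p(q(r(9))). r(9) = 7, then q(7) = 5, then p(5) = 10, so the result is 10.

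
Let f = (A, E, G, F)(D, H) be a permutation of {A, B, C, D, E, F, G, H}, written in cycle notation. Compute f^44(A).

A

A lies in the 4-cycle (A, E, G, F).
Since the cycle has length 4, f^44 acts on it the same as f^0 (44 mod 4 = 0).
So f^44(A) = A.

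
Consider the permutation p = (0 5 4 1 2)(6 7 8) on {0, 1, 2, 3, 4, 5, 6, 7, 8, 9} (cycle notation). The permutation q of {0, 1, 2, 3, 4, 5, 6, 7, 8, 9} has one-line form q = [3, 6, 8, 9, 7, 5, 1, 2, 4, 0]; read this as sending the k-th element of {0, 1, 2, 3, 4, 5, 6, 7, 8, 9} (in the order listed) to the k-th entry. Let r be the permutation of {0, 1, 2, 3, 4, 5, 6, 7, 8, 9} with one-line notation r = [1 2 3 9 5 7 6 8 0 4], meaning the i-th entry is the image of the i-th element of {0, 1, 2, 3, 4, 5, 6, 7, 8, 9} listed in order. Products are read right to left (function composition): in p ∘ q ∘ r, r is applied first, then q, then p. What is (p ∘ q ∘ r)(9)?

Chase 9: r(9) = 4; q(4) = 7; p(7) = 8. Hence (p ∘ q ∘ r)(9) = 8.

8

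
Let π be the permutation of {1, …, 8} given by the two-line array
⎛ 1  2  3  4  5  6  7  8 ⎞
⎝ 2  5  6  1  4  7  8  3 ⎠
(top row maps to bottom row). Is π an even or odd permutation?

In disjoint-cycle form the cycle lengths are 4, 4.
A cycle is odd iff its length is even; π has 2 even-length cycles, so sgn(π) = (−1)^2 and π is even.

even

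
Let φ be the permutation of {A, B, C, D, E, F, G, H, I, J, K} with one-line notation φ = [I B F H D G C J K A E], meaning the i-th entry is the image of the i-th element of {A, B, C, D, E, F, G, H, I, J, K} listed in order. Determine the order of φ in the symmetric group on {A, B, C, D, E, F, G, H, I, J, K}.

21

The disjoint-cycle form of φ has cycle lengths 7, 3, 1.
The order of φ is the least common multiple of its cycle lengths: lcm(7, 3) = 21.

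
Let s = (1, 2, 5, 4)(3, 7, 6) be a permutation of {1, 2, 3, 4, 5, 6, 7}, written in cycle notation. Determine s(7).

6

Within (3, 7, 6), 7 ↦ 6.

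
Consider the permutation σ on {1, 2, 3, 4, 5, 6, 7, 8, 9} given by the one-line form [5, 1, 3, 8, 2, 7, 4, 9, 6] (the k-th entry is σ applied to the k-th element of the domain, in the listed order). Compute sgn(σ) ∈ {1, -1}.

1

In disjoint-cycle form the cycle lengths are 5, 3, 1.
A cycle of length ℓ contributes ℓ−1 transpositions, so σ is a product of 4 + 2 = 6 transpositions — even.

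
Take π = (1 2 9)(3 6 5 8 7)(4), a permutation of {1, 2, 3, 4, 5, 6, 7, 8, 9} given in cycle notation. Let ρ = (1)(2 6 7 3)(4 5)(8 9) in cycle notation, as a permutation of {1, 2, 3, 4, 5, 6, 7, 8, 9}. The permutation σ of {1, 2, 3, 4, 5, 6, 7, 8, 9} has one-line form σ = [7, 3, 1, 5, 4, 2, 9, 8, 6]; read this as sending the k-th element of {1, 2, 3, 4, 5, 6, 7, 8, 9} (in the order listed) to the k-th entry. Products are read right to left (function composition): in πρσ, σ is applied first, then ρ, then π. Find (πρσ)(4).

Apply the permutations in order: σ(4) = 5, then ρ(5) = 4, then π(4) = 4. So (πρσ)(4) = 4.

4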